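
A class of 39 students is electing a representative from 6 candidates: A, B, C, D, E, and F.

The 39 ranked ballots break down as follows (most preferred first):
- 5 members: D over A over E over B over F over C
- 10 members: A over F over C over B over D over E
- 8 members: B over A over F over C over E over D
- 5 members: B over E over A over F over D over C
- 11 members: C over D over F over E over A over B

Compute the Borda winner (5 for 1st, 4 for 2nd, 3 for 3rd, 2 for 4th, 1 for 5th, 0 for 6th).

A: 5×4 + 10×5 + 8×4 + 5×3 + 11×1 = 128
B: 5×2 + 10×2 + 8×5 + 5×5 + 11×0 = 95
C: 5×0 + 10×3 + 8×2 + 5×0 + 11×5 = 101
D: 5×5 + 10×1 + 8×0 + 5×1 + 11×4 = 84
E: 5×3 + 10×0 + 8×1 + 5×4 + 11×2 = 65
F: 5×1 + 10×4 + 8×3 + 5×2 + 11×3 = 112

A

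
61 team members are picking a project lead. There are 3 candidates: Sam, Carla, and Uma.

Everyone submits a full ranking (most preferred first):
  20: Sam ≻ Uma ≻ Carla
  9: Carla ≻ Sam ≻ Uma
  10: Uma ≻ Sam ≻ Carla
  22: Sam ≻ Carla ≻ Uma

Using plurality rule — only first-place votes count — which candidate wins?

First-place votes: Sam 42, Carla 9, Uma 10.

Sam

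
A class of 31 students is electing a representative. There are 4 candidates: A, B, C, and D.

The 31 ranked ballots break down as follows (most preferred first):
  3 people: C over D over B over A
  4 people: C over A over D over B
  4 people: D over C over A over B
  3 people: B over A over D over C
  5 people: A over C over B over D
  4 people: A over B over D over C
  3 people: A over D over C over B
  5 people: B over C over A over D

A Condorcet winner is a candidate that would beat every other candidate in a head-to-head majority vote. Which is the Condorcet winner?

C

C vs A: 16–15
C vs B: 19–12
C vs D: 17–14
C beats every other candidate.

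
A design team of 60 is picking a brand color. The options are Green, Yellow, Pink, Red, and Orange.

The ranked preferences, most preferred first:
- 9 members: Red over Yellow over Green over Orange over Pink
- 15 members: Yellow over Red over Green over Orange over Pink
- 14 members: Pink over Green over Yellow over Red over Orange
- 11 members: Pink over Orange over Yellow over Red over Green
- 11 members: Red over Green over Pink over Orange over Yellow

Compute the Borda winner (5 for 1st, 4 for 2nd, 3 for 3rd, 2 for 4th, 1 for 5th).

Red

Green: 9×3 + 15×3 + 14×4 + 11×1 + 11×4 = 183
Yellow: 9×4 + 15×5 + 14×3 + 11×3 + 11×1 = 197
Pink: 9×1 + 15×1 + 14×5 + 11×5 + 11×3 = 182
Red: 9×5 + 15×4 + 14×2 + 11×2 + 11×5 = 210
Orange: 9×2 + 15×2 + 14×1 + 11×4 + 11×2 = 128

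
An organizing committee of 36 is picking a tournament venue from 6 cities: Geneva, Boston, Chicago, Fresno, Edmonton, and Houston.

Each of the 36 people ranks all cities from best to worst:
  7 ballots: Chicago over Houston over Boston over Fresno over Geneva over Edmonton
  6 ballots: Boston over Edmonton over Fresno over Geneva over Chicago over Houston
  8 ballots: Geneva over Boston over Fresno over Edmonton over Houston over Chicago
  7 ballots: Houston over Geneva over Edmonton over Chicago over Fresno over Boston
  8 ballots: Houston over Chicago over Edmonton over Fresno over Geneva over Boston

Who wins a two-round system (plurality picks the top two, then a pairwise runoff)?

Round 1 first-place votes: Geneva 8, Boston 6, Chicago 7, Fresno 0, Edmonton 0, Houston 15. Houston and Geneva advance.
Runoff: Houston is ranked above Geneva on 22 ballots, Geneva above Houston on 14.

Houston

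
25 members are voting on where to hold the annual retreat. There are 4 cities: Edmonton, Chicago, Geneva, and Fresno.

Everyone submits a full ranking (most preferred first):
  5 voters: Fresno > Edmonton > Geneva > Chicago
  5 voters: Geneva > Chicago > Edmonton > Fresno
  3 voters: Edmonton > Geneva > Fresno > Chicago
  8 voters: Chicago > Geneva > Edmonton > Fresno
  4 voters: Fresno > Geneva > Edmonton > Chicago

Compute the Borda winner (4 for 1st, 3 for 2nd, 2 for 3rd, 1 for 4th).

Geneva

Edmonton: 5×3 + 5×2 + 3×4 + 8×2 + 4×2 = 61
Chicago: 5×1 + 5×3 + 3×1 + 8×4 + 4×1 = 59
Geneva: 5×2 + 5×4 + 3×3 + 8×3 + 4×3 = 75
Fresno: 5×4 + 5×1 + 3×2 + 8×1 + 4×4 = 55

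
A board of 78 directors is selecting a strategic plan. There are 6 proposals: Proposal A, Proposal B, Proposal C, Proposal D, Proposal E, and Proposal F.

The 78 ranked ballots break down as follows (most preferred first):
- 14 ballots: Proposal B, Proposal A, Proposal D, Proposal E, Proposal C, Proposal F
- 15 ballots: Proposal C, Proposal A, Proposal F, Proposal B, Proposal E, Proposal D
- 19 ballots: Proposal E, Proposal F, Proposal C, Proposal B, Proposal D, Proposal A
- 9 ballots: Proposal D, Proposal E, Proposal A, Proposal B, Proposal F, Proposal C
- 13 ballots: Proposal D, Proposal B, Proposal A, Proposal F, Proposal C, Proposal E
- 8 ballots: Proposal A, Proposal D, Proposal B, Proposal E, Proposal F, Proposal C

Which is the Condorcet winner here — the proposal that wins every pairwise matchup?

Proposal B

Proposal B vs Proposal A: 46–32
Proposal B vs Proposal C: 44–34
Proposal B vs Proposal D: 48–30
Proposal B vs Proposal E: 50–28
Proposal B vs Proposal F: 44–34
Proposal B beats every other proposal.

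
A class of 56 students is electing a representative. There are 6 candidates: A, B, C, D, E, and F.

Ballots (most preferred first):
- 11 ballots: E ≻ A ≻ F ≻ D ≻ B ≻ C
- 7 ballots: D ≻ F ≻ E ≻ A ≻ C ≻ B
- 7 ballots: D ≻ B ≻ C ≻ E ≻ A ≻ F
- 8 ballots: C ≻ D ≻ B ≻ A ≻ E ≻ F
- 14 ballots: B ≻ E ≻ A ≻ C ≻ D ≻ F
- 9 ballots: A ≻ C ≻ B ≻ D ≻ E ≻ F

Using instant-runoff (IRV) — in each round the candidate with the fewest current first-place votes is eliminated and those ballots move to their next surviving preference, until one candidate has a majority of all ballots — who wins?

Round 1: A 9, B 14, C 8, D 14, E 11, F 0. F eliminated.
Round 2: A 9, B 14, C 8, D 14, E 11. C eliminated.
Round 3: A 9, B 14, D 22, E 11. A eliminated.
Round 4: B 23, D 22, E 11. E eliminated.
Round 5: B 23, D 33. D has a majority (≥29).

D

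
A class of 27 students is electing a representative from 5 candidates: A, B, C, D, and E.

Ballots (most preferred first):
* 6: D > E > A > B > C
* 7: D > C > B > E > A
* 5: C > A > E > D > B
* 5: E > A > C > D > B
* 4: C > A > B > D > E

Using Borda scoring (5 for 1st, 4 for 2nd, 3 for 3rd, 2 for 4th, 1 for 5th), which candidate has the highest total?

A: 6×3 + 7×1 + 5×4 + 5×4 + 4×4 = 81
B: 6×2 + 7×3 + 5×1 + 5×1 + 4×3 = 55
C: 6×1 + 7×4 + 5×5 + 5×3 + 4×5 = 94
D: 6×5 + 7×5 + 5×2 + 5×2 + 4×2 = 93
E: 6×4 + 7×2 + 5×3 + 5×5 + 4×1 = 82

C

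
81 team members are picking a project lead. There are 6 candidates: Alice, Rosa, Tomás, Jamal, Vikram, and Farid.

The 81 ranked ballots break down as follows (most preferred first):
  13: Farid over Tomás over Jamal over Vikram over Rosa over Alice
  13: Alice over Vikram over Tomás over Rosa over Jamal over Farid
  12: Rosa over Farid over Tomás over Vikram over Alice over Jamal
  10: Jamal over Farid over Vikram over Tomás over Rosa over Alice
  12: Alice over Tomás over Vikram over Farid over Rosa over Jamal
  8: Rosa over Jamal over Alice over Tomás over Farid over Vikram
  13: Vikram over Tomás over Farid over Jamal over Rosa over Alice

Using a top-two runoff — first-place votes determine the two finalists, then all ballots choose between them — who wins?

Rosa

Round 1 first-place votes: Alice 25, Rosa 20, Tomás 0, Jamal 10, Vikram 13, Farid 13. Alice and Rosa advance.
Runoff: Alice is ranked above Rosa on 25 ballots, Rosa above Alice on 56.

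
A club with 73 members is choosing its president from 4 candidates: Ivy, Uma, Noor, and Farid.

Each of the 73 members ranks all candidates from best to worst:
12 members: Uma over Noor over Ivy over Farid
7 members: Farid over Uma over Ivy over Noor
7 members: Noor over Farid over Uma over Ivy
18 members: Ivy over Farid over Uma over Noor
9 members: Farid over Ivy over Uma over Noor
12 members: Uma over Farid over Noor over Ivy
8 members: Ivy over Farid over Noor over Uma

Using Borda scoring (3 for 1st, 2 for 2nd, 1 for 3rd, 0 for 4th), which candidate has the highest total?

Farid

Ivy: 12×1 + 7×1 + 7×0 + 18×3 + 9×2 + 12×0 + 8×3 = 115
Uma: 12×3 + 7×2 + 7×1 + 18×1 + 9×1 + 12×3 + 8×0 = 120
Noor: 12×2 + 7×0 + 7×3 + 18×0 + 9×0 + 12×1 + 8×1 = 65
Farid: 12×0 + 7×3 + 7×2 + 18×2 + 9×3 + 12×2 + 8×2 = 138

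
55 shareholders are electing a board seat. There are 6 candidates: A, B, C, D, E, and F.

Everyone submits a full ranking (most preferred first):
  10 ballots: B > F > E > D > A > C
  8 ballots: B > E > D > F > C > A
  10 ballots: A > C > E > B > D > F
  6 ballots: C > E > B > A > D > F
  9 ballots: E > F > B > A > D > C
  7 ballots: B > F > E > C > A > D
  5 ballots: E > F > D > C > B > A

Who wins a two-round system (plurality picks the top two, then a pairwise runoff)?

Round 1 first-place votes: A 10, B 25, C 6, D 0, E 14, F 0. B and E advance.
Runoff: B is ranked above E on 25 ballots, E above B on 30.

E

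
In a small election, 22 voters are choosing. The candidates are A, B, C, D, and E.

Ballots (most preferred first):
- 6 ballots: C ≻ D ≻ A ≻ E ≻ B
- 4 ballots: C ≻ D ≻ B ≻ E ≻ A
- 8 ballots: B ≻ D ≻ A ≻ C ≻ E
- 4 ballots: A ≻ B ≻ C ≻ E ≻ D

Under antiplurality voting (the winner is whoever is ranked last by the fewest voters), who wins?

C

Last-place votes: A 4, B 6, C 0, D 4, E 8.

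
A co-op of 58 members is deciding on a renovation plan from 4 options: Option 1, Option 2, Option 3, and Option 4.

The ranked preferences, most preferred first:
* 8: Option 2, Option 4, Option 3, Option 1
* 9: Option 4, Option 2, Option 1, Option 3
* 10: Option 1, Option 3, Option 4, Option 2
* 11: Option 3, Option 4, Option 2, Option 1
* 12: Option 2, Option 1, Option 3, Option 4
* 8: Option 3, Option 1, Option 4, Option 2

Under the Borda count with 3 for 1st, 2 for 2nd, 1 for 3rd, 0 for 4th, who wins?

Option 3

Option 1: 8×0 + 9×1 + 10×3 + 11×0 + 12×2 + 8×2 = 79
Option 2: 8×3 + 9×2 + 10×0 + 11×1 + 12×3 + 8×0 = 89
Option 3: 8×1 + 9×0 + 10×2 + 11×3 + 12×1 + 8×3 = 97
Option 4: 8×2 + 9×3 + 10×1 + 11×2 + 12×0 + 8×1 = 83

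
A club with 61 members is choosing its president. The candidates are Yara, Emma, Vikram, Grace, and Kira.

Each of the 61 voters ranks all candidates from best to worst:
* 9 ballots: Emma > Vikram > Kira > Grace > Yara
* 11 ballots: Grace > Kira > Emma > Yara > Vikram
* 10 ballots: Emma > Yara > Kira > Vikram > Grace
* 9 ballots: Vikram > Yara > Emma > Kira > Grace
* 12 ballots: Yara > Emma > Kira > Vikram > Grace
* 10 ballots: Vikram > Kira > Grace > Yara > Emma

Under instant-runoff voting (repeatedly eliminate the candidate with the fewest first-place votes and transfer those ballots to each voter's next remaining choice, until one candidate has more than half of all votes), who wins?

Round 1: Yara 12, Emma 19, Vikram 19, Grace 11, Kira 0. Kira eliminated.
Round 2: Yara 12, Emma 19, Vikram 19, Grace 11. Grace eliminated.
Round 3: Yara 12, Emma 30, Vikram 19. Yara eliminated.
Round 4: Emma 42, Vikram 19. Emma has a majority (≥31).

Emma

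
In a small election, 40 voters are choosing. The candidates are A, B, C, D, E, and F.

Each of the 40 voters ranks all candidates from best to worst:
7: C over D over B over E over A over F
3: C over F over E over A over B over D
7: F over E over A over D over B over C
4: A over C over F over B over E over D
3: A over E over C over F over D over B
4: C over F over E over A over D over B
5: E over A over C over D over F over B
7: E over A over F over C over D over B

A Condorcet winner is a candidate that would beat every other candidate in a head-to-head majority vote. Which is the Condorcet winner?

E vs A: 33–7
E vs B: 29–11
E vs C: 22–18
E vs D: 33–7
E vs F: 22–18
E beats every other candidate.

E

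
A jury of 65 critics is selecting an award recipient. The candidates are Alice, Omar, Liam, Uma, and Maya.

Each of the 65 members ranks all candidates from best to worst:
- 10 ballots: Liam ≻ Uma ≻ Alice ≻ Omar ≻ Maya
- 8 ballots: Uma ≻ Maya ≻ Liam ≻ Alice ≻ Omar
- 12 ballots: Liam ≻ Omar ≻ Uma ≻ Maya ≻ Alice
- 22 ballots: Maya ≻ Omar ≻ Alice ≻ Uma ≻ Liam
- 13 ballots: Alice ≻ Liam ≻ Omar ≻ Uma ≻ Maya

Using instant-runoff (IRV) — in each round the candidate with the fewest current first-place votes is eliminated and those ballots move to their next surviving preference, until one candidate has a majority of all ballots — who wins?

Liam

Round 1: Alice 13, Omar 0, Liam 22, Uma 8, Maya 22. Omar eliminated.
Round 2: Alice 13, Liam 22, Uma 8, Maya 22. Uma eliminated.
Round 3: Alice 13, Liam 22, Maya 30. Alice eliminated.
Round 4: Liam 35, Maya 30. Liam has a majority (≥33).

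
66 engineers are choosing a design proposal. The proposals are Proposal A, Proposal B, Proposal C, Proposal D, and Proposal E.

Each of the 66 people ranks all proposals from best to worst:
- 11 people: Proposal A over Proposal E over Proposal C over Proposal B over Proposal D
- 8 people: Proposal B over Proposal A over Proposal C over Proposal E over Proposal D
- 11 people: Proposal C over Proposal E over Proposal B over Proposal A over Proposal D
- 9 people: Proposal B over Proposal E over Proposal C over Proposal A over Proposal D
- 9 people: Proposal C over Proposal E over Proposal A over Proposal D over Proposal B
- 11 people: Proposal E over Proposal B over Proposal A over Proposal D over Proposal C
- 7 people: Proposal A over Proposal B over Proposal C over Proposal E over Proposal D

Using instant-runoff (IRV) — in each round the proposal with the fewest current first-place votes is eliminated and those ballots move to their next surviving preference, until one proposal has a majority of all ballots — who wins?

Round 1: Proposal A 18, Proposal B 17, Proposal C 20, Proposal D 0, Proposal E 11. Proposal D eliminated.
Round 2: Proposal A 18, Proposal B 17, Proposal C 20, Proposal E 11. Proposal E eliminated.
Round 3: Proposal A 18, Proposal B 28, Proposal C 20. Proposal A eliminated.
Round 4: Proposal B 35, Proposal C 31. Proposal B has a majority (≥34).

Proposal B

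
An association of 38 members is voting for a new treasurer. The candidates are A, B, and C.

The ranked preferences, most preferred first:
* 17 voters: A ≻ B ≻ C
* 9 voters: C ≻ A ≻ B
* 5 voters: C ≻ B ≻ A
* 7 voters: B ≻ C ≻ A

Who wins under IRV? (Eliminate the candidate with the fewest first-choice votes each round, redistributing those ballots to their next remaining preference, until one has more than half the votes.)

C

Round 1: A 17, B 7, C 14. B eliminated.
Round 2: A 17, C 21. C has a majority (≥20).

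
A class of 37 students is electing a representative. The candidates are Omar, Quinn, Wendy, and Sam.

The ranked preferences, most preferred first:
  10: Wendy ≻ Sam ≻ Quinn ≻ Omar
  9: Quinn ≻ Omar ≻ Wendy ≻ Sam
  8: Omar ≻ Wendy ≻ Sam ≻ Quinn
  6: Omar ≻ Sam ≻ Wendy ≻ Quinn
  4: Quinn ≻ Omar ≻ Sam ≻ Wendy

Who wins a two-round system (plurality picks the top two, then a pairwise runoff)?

Quinn

Round 1 first-place votes: Omar 14, Quinn 13, Wendy 10, Sam 0. Omar and Quinn advance.
Runoff: Omar is ranked above Quinn on 14 ballots, Quinn above Omar on 23.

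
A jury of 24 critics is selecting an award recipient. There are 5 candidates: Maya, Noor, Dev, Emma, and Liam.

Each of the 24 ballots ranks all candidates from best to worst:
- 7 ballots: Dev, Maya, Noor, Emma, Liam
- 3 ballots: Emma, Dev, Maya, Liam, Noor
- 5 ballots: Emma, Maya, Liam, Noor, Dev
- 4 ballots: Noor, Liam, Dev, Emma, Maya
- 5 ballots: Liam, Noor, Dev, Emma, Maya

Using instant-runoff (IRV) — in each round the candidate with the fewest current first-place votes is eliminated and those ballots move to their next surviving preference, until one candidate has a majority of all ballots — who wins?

Emma

Round 1: Maya 0, Noor 4, Dev 7, Emma 8, Liam 5. Maya eliminated.
Round 2: Noor 4, Dev 7, Emma 8, Liam 5. Noor eliminated.
Round 3: Dev 7, Emma 8, Liam 9. Dev eliminated.
Round 4: Emma 15, Liam 9. Emma has a majority (≥13).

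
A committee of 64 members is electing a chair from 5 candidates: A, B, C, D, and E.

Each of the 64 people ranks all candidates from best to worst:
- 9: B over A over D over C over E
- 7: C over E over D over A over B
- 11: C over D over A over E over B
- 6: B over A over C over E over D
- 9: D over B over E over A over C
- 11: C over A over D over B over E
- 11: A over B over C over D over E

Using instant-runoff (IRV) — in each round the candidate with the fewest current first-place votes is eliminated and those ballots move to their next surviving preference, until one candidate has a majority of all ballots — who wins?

B

Round 1: A 11, B 15, C 29, D 9, E 0. E eliminated.
Round 2: A 11, B 15, C 29, D 9. D eliminated.
Round 3: A 11, B 24, C 29. A eliminated.
Round 4: B 35, C 29. B has a majority (≥33).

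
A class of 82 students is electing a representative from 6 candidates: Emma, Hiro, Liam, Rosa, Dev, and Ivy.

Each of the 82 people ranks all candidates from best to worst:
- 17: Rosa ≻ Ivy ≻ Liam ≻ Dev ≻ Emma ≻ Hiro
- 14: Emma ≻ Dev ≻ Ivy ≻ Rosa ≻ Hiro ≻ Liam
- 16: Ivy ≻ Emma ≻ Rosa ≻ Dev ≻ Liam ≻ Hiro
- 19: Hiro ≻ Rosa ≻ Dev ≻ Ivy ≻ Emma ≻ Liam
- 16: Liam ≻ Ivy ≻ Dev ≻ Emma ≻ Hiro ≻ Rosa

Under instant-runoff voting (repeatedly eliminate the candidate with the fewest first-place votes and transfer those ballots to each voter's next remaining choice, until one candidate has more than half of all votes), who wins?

Ivy

Round 1: Emma 14, Hiro 19, Liam 16, Rosa 17, Dev 0, Ivy 16. Dev eliminated.
Round 2: Emma 14, Hiro 19, Liam 16, Rosa 17, Ivy 16. Emma eliminated.
Round 3: Hiro 19, Liam 16, Rosa 17, Ivy 30. Liam eliminated.
Round 4: Hiro 19, Rosa 17, Ivy 46. Ivy has a majority (≥42).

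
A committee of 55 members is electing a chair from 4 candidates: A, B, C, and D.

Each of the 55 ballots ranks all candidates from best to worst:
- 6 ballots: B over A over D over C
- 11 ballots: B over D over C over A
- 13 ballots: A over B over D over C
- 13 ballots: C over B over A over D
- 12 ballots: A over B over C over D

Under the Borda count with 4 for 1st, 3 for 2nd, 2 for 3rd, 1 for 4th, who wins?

B

A: 6×3 + 11×1 + 13×4 + 13×2 + 12×4 = 155
B: 6×4 + 11×4 + 13×3 + 13×3 + 12×3 = 182
C: 6×1 + 11×2 + 13×1 + 13×4 + 12×2 = 117
D: 6×2 + 11×3 + 13×2 + 13×1 + 12×1 = 96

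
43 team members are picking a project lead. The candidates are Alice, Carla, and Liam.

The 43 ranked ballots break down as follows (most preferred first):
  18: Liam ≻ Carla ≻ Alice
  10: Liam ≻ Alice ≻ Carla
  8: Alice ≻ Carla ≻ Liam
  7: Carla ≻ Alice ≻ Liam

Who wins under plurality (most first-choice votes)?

Liam

First-place votes: Alice 8, Carla 7, Liam 28.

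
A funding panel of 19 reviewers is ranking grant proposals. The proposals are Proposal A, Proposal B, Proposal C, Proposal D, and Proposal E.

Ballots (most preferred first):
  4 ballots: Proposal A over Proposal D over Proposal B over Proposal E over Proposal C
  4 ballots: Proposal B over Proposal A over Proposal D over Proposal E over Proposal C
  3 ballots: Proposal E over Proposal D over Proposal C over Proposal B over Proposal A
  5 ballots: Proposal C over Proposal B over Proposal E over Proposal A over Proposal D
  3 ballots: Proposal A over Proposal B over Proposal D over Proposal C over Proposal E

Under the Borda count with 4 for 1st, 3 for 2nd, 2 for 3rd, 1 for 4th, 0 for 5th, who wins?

Proposal B

Proposal A: 4×4 + 4×3 + 3×0 + 5×1 + 3×4 = 45
Proposal B: 4×2 + 4×4 + 3×1 + 5×3 + 3×3 = 51
Proposal C: 4×0 + 4×0 + 3×2 + 5×4 + 3×1 = 29
Proposal D: 4×3 + 4×2 + 3×3 + 5×0 + 3×2 = 35
Proposal E: 4×1 + 4×1 + 3×4 + 5×2 + 3×0 = 30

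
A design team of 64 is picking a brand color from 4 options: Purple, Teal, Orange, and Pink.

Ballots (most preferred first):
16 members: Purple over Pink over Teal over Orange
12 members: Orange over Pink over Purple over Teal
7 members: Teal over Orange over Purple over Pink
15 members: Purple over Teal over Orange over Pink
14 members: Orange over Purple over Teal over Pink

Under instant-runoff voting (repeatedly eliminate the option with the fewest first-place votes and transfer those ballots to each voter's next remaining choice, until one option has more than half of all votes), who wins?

Orange

Round 1: Purple 31, Teal 7, Orange 26, Pink 0. Pink eliminated.
Round 2: Purple 31, Teal 7, Orange 26. Teal eliminated.
Round 3: Purple 31, Orange 33. Orange has a majority (≥33).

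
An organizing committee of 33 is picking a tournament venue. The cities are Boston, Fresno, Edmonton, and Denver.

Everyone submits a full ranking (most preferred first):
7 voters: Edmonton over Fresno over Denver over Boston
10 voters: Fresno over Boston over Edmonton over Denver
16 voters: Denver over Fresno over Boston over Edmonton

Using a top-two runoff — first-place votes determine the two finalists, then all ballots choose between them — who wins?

Round 1 first-place votes: Boston 0, Fresno 10, Edmonton 7, Denver 16. Denver and Fresno advance.
Runoff: Denver is ranked above Fresno on 16 ballots, Fresno above Denver on 17.

Fresno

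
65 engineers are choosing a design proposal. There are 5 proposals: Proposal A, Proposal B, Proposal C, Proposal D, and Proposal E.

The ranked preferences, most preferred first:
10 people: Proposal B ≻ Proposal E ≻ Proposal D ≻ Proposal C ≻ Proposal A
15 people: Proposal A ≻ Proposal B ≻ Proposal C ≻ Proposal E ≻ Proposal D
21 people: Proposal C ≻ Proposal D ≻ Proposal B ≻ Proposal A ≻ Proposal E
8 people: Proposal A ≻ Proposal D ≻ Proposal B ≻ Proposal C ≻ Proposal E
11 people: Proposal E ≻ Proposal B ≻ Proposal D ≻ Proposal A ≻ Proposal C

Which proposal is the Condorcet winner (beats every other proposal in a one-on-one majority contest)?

Proposal B vs Proposal A: 42–23
Proposal B vs Proposal C: 44–21
Proposal B vs Proposal D: 36–29
Proposal B vs Proposal E: 54–11
Proposal B beats every other proposal.

Proposal B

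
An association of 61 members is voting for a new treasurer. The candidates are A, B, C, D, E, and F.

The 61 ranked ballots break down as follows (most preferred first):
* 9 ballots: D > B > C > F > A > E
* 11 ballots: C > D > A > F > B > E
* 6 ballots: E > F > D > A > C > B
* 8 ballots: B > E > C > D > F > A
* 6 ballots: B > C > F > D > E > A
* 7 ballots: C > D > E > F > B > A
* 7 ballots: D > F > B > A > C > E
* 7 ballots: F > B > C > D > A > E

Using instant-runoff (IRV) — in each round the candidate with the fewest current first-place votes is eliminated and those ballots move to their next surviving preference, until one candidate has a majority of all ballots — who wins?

D

Round 1: A 0, B 14, C 18, D 16, E 6, F 7. A eliminated.
Round 2: B 14, C 18, D 16, E 6, F 7. E eliminated.
Round 3: B 14, C 18, D 16, F 13. F eliminated.
Round 4: B 21, C 18, D 22. C eliminated.
Round 5: B 21, D 40. D has a majority (≥31).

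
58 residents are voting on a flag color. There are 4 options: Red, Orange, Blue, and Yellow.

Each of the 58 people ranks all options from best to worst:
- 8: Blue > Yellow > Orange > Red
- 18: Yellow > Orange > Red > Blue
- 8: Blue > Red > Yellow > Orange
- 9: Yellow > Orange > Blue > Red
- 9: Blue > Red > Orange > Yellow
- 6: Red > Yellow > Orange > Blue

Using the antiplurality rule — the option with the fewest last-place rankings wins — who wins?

Last-place votes: Red 17, Orange 8, Blue 24, Yellow 9.

Orange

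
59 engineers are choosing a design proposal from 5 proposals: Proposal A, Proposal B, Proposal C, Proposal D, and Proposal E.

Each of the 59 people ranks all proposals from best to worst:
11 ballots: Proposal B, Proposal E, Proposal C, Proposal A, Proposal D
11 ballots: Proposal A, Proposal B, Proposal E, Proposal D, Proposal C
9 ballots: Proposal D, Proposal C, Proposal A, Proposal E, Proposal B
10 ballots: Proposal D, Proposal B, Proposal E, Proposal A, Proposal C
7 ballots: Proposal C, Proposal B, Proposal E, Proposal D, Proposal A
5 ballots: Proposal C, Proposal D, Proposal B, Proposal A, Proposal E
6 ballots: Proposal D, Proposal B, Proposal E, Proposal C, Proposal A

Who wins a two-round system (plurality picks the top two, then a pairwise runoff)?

Round 1 first-place votes: Proposal A 11, Proposal B 11, Proposal C 12, Proposal D 25, Proposal E 0. Proposal D and Proposal C advance.
Runoff: Proposal D is ranked above Proposal C on 36 ballots, Proposal C above Proposal D on 23.

Proposal D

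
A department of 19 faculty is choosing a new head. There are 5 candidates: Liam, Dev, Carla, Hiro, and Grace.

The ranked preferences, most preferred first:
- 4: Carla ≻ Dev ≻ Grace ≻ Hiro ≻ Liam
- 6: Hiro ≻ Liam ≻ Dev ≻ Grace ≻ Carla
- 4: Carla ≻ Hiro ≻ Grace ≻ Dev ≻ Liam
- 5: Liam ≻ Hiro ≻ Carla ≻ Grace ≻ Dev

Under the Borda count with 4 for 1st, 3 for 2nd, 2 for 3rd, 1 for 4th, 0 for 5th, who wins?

Liam: 4×0 + 6×3 + 4×0 + 5×4 = 38
Dev: 4×3 + 6×2 + 4×1 + 5×0 = 28
Carla: 4×4 + 6×0 + 4×4 + 5×2 = 42
Hiro: 4×1 + 6×4 + 4×3 + 5×3 = 55
Grace: 4×2 + 6×1 + 4×2 + 5×1 = 27

Hiro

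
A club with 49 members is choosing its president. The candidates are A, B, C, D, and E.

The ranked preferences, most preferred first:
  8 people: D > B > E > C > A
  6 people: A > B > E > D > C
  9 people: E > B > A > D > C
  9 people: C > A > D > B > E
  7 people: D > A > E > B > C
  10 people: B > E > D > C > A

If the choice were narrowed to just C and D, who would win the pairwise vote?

C is ranked above D on 9 ballots; D above C on 40.

D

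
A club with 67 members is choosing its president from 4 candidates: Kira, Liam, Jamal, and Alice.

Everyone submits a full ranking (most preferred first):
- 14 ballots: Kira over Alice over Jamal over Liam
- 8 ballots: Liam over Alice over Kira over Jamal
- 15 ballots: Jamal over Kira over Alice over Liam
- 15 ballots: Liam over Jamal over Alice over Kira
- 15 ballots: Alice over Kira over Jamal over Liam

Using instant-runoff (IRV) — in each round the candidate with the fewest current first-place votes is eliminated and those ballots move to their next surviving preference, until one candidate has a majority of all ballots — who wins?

Alice

Round 1: Kira 14, Liam 23, Jamal 15, Alice 15. Kira eliminated.
Round 2: Liam 23, Jamal 15, Alice 29. Jamal eliminated.
Round 3: Liam 23, Alice 44. Alice has a majority (≥34).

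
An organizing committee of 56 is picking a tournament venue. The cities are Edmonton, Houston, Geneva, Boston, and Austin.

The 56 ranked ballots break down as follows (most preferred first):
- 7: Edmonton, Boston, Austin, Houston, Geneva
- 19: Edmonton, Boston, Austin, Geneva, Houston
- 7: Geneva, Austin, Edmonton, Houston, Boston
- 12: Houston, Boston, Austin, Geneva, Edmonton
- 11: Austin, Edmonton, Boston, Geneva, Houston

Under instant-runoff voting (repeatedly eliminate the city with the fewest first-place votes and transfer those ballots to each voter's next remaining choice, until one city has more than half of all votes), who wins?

Round 1: Edmonton 26, Houston 12, Geneva 7, Boston 0, Austin 11. Boston eliminated.
Round 2: Edmonton 26, Houston 12, Geneva 7, Austin 11. Geneva eliminated.
Round 3: Edmonton 26, Houston 12, Austin 18. Houston eliminated.
Round 4: Edmonton 26, Austin 30. Austin has a majority (≥29).

Austin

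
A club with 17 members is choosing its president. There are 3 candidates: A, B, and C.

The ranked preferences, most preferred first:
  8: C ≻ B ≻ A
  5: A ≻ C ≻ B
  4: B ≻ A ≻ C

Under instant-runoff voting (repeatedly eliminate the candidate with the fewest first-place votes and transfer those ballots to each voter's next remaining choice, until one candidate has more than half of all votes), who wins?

Round 1: A 5, B 4, C 8. B eliminated.
Round 2: A 9, C 8. A has a majority (≥9).

A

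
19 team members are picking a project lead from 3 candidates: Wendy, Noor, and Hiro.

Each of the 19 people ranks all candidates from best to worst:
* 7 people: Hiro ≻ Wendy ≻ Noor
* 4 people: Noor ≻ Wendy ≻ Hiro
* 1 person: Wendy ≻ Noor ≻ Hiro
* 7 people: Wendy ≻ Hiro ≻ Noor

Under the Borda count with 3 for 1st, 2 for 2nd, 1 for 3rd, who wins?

Wendy

Wendy: 7×2 + 4×2 + 1×3 + 7×3 = 46
Noor: 7×1 + 4×3 + 1×2 + 7×1 = 28
Hiro: 7×3 + 4×1 + 1×1 + 7×2 = 40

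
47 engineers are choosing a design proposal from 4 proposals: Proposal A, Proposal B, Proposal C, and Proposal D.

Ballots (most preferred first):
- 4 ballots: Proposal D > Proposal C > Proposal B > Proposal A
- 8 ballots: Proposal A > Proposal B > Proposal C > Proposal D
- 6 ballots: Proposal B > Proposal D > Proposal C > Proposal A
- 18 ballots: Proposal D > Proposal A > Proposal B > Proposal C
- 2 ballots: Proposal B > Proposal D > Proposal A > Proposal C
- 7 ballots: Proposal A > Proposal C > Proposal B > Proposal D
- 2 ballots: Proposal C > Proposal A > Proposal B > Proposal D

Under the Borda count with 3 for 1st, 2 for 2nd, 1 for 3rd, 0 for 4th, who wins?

Proposal A

Proposal A: 4×0 + 8×3 + 6×0 + 18×2 + 2×1 + 7×3 + 2×2 = 87
Proposal B: 4×1 + 8×2 + 6×3 + 18×1 + 2×3 + 7×1 + 2×1 = 71
Proposal C: 4×2 + 8×1 + 6×1 + 18×0 + 2×0 + 7×2 + 2×3 = 42
Proposal D: 4×3 + 8×0 + 6×2 + 18×3 + 2×2 + 7×0 + 2×0 = 82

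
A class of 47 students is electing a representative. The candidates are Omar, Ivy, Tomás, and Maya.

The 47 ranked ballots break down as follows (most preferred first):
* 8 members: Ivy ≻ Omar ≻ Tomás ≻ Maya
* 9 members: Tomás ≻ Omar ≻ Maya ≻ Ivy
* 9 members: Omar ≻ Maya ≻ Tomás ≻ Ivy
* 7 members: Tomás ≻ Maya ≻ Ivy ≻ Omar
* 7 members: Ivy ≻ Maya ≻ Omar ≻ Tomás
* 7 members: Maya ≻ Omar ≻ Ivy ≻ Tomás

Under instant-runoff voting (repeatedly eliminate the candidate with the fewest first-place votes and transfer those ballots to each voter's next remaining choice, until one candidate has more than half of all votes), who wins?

Round 1: Omar 9, Ivy 15, Tomás 16, Maya 7. Maya eliminated.
Round 2: Omar 16, Ivy 15, Tomás 16. Ivy eliminated.
Round 3: Omar 31, Tomás 16. Omar has a majority (≥24).

Omar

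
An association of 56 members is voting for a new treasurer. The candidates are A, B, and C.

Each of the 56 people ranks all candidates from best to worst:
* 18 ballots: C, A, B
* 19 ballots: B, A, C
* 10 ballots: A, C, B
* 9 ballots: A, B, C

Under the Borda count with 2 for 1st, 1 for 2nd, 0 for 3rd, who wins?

A

A: 18×1 + 19×1 + 10×2 + 9×2 = 75
B: 18×0 + 19×2 + 10×0 + 9×1 = 47
C: 18×2 + 19×0 + 10×1 + 9×0 = 46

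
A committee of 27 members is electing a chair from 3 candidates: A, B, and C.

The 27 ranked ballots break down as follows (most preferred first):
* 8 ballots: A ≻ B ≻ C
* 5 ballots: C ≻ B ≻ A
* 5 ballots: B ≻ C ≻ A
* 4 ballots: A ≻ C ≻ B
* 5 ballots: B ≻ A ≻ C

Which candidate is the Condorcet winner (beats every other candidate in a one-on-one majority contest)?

B

B vs A: 15–12
B vs C: 18–9
B beats every other candidate.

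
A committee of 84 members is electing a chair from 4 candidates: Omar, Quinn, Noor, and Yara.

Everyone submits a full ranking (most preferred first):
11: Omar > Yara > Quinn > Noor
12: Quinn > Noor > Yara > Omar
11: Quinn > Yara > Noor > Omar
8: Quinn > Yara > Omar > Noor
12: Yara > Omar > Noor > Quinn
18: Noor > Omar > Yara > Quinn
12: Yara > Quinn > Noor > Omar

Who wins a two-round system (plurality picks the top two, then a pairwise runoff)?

Yara

Round 1 first-place votes: Omar 11, Quinn 31, Noor 18, Yara 24. Quinn and Yara advance.
Runoff: Quinn is ranked above Yara on 31 ballots, Yara above Quinn on 53.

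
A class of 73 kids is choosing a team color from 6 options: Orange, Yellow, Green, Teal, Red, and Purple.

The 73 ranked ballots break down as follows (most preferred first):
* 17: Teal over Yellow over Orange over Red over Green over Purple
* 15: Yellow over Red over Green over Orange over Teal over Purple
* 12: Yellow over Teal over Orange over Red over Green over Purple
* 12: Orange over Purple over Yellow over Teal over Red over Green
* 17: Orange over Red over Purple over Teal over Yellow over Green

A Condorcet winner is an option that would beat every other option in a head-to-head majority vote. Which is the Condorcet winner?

Yellow vs Orange: 44–29
Yellow vs Green: 73–0
Yellow vs Teal: 39–34
Yellow vs Red: 56–17
Yellow vs Purple: 44–29
Yellow beats every other option.

Yellow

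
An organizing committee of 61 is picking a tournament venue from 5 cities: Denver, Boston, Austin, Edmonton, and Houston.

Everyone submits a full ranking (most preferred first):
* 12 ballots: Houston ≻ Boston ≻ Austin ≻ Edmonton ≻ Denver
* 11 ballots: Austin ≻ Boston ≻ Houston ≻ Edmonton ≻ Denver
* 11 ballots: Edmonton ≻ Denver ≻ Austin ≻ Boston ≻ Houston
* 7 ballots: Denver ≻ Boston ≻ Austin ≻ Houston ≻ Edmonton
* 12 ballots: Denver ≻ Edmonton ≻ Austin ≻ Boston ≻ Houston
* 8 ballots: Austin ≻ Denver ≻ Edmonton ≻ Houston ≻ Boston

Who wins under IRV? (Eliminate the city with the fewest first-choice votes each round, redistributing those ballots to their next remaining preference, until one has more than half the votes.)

Austin

Round 1: Denver 19, Boston 0, Austin 19, Edmonton 11, Houston 12. Boston eliminated.
Round 2: Denver 19, Austin 19, Edmonton 11, Houston 12. Edmonton eliminated.
Round 3: Denver 30, Austin 19, Houston 12. Houston eliminated.
Round 4: Denver 30, Austin 31. Austin has a majority (≥31).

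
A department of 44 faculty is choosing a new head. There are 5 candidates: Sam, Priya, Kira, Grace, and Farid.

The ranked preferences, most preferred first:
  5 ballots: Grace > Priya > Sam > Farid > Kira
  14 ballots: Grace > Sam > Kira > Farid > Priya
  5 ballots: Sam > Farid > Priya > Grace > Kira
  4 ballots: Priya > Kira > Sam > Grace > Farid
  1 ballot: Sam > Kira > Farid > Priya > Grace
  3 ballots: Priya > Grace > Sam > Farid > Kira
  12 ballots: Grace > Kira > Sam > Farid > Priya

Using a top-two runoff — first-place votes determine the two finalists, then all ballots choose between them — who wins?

Grace

Round 1 first-place votes: Sam 6, Priya 7, Kira 0, Grace 31, Farid 0. Grace and Priya advance.
Runoff: Grace is ranked above Priya on 31 ballots, Priya above Grace on 13.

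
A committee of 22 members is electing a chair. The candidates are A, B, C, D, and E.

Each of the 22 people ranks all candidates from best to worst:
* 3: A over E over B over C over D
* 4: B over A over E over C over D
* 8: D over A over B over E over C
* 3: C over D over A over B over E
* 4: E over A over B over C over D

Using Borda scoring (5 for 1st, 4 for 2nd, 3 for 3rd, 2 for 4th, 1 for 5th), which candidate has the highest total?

A: 3×5 + 4×4 + 8×4 + 3×3 + 4×4 = 88
B: 3×3 + 4×5 + 8×3 + 3×2 + 4×3 = 71
C: 3×2 + 4×2 + 8×1 + 3×5 + 4×2 = 45
D: 3×1 + 4×1 + 8×5 + 3×4 + 4×1 = 63
E: 3×4 + 4×3 + 8×2 + 3×1 + 4×5 = 63

A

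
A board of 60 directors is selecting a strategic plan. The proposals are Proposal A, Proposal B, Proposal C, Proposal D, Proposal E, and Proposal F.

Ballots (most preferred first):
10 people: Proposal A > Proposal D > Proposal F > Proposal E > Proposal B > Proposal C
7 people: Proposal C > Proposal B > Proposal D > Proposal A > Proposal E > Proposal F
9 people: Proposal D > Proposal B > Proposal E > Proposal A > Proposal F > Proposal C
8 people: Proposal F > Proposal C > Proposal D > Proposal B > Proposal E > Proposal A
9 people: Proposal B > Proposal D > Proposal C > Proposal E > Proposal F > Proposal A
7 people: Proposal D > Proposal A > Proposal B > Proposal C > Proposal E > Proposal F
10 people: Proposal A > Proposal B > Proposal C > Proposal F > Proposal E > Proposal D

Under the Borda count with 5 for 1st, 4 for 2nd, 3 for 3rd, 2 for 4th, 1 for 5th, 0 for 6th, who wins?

Proposal A: 10×5 + 7×2 + 9×2 + 8×0 + 9×0 + 7×4 + 10×5 = 160
Proposal B: 10×1 + 7×4 + 9×4 + 8×2 + 9×5 + 7×3 + 10×4 = 196
Proposal C: 10×0 + 7×5 + 9×0 + 8×4 + 9×3 + 7×2 + 10×3 = 138
Proposal D: 10×4 + 7×3 + 9×5 + 8×3 + 9×4 + 7×5 + 10×0 = 201
Proposal E: 10×2 + 7×1 + 9×3 + 8×1 + 9×2 + 7×1 + 10×1 = 97
Proposal F: 10×3 + 7×0 + 9×1 + 8×5 + 9×1 + 7×0 + 10×2 = 108

Proposal D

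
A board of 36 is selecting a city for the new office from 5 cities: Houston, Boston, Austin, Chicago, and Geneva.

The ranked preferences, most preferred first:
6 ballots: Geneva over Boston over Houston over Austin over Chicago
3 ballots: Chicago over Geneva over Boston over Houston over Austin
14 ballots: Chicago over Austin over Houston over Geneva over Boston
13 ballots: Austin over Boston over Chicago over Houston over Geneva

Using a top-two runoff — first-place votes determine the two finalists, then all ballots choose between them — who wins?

Round 1 first-place votes: Houston 0, Boston 0, Austin 13, Chicago 17, Geneva 6. Chicago and Austin advance.
Runoff: Chicago is ranked above Austin on 17 ballots, Austin above Chicago on 19.

Austin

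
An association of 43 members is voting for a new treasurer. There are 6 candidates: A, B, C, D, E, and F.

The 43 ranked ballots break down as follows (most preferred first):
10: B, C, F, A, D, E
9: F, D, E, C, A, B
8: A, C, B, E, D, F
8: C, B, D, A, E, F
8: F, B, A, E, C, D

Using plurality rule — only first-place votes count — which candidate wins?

First-place votes: A 8, B 10, C 8, D 0, E 0, F 17.

F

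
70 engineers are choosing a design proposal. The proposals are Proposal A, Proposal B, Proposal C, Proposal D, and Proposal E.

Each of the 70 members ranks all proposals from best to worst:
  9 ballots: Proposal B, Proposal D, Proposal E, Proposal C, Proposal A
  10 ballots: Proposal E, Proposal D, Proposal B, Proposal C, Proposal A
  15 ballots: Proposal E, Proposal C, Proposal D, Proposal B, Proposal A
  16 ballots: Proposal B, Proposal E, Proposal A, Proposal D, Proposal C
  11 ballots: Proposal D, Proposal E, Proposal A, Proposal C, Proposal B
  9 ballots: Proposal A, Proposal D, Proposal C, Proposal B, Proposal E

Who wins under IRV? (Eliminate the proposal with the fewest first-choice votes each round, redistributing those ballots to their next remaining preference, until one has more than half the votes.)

Round 1: Proposal A 9, Proposal B 25, Proposal C 0, Proposal D 11, Proposal E 25. Proposal C eliminated.
Round 2: Proposal A 9, Proposal B 25, Proposal D 11, Proposal E 25. Proposal A eliminated.
Round 3: Proposal B 25, Proposal D 20, Proposal E 25. Proposal D eliminated.
Round 4: Proposal B 34, Proposal E 36. Proposal E has a majority (≥36).

Proposal E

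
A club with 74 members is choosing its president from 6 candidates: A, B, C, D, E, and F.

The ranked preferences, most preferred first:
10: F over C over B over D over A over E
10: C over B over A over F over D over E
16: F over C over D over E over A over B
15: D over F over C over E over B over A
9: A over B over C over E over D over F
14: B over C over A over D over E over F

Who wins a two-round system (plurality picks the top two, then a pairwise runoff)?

D

Round 1 first-place votes: A 9, B 14, C 10, D 15, E 0, F 26. F and D advance.
Runoff: F is ranked above D on 36 ballots, D above F on 38.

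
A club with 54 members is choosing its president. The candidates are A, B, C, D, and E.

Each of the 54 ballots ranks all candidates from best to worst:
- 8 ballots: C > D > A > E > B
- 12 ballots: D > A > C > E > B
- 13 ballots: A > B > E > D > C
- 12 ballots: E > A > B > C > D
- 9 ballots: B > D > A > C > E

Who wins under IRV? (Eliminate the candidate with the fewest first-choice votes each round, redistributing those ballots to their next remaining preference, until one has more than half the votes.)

Round 1: A 13, B 9, C 8, D 12, E 12. C eliminated.
Round 2: A 13, B 9, D 20, E 12. B eliminated.
Round 3: A 13, D 29, E 12. D has a majority (≥28).

D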